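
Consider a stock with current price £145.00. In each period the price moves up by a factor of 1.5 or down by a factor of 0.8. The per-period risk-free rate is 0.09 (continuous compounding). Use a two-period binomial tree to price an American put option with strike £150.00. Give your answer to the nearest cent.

Risk-neutral probability p = (e^0.09 − 0.8)/(1.5 − 0.8) = 0.2942/0.7000 = 0.4202
Terminal stock prices: S_uu = 326.2, S_ud = 174, S_dd = 92.8
Terminal payoffs (K − S): max(-176.2, 0) = 0, max(-24, 0) = 0, max(57.2, 0) = 57.2
Node u (S = 217.5): continuation = e^(−0.09)·[0.4202·0.0000 + 0.5798·0.0000] = 0.0000; exercise value = 0.0000 ≤ continuation, so V_u = 0.0000
Node d (S = 116): continuation = e^(−0.09)·[0.4202·0.0000 + 0.5798·57.2000] = 30.3076; exercise value = 34.0000 > continuation, so V_d = 34.0000 (exercise)
Node 0 (S = 145): continuation = e^(−0.09)·[0.4202·0.0000 + 0.5798·34.0000] = 18.0150; exercise value = 5.0000 ≤ continuation, so V_0 = 18.0150

£18.01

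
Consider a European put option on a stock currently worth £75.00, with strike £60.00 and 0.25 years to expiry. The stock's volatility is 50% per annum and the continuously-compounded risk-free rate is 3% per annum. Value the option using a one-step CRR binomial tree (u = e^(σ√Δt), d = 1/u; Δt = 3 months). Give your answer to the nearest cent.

CRR parameters: u = e^(σ√Δt) = e^(0.5·√0.25) = 1.2840, d = 1/u = 0.7788
Per-period rate: rΔt = 0.03·0.25 = 0.0075, so R = e^0.0075 = 1.0075
Risk-neutral probability p = (e^0.0075 − 0.7788)/(1.2840 − 0.7788) = 0.2287/0.5052 = 0.4527
Terminal stock prices: S_u = 96.3, S_d = 58.41
Terminal payoffs (K − S): max(-36.3, 0) = 0, max(1.59, 0) = 1.59
Node 0 (S = 75): V_0 = e^(−0.0075)·[0.4527·0.0000 + 0.5473·1.5899] = 0.8636

£0.86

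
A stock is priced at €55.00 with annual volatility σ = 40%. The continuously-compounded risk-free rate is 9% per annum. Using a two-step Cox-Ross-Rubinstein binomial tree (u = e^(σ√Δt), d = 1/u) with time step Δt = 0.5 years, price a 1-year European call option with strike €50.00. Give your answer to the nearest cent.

€13.42

CRR parameters: u = e^(σ√Δt) = e^(0.4·√0.5) = 1.3269, d = 1/u = 0.7536
Per-period rate: rΔt = 0.09·0.5 = 0.045, so R = e^0.045 = 1.0460
Risk-neutral probability p = (e^0.045 − 0.7536)/(1.3269 − 0.7536) = 0.2924/0.5733 = 0.5100
Terminal stock prices: S_uu = 96.84, S_ud = 55, S_dd = 31.24
Terminal payoffs (S − K): max(46.84, 0) = 46.84, max(5, 0) = 5, max(-18.76, 0) = 0
Node u (S = 72.98): V_u = e^(−0.045)·[0.5100·46.8360 + 0.4900·5.0000] = 25.1794
Node d (S = 41.45): V_d = e^(−0.045)·[0.5100·5.0000 + 0.4900·0.0000] = 2.4380
Node 0 (S = 55): V_0 = e^(−0.045)·[0.5100·25.1794 + 0.4900·2.4380] = 13.4196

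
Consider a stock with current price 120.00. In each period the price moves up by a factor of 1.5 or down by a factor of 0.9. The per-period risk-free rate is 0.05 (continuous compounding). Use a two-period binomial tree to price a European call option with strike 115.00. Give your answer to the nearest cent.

24.95

Risk-neutral probability p = (e^0.05 − 0.9)/(1.5 − 0.9) = 0.1513/0.6000 = 0.2521
Terminal stock prices: S_uu = 270, S_ud = 162, S_dd = 97.2
Terminal payoffs (S − K): max(155, 0) = 155, max(47, 0) = 47, max(-17.8, 0) = 0
Node u (S = 180): V_u = e^(−0.05)·[0.2521·155.0000 + 0.7479·47.0000] = 70.6086
Node d (S = 108): V_d = e^(−0.05)·[0.2521·47.0000 + 0.7479·0.0000] = 11.2717
Node 0 (S = 120): V_0 = e^(−0.05)·[0.2521·70.6086 + 0.7479·11.2717] = 24.9523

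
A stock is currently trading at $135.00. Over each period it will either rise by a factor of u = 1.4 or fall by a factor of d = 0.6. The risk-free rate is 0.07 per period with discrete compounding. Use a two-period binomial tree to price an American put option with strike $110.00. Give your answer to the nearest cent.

Risk-neutral probability p = (1 + 0.07 − 0.6)/(1.4 − 0.6) = 0.4700/0.8000 = 0.5875
Terminal stock prices: S_uu = 264.6, S_ud = 113.4, S_dd = 48.6
Terminal payoffs (K − S): max(-154.6, 0) = 0, max(-3.4, 0) = 0, max(61.4, 0) = 61.4
Node u (S = 189): continuation = 1/1.07·[0.5875·0.0000 + 0.4125·0.0000] = 0.0000; exercise value = 0.0000 ≤ continuation, so V_u = 0.0000
Node d (S = 81): continuation = 1/1.07·[0.5875·0.0000 + 0.4125·61.4000] = 23.6706; exercise value = 29.0000 > continuation, so V_d = 29.0000 (exercise)
Node 0 (S = 135): continuation = 1/1.07·[0.5875·0.0000 + 0.4125·29.0000] = 11.1799; exercise value = 0.0000 ≤ continuation, so V_0 = 11.1799

$11.18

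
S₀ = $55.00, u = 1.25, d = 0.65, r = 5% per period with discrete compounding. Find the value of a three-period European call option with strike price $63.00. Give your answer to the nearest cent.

$11.37

Risk-neutral probability p = (1 + 0.05 − 0.65)/(1.25 − 0.65) = 0.4000/0.6000 = 0.6667
Terminal stock prices: S_uuu = 107.4, S_uud = 55.86, S_udd = 29.05, S_ddd = 15.1
Terminal payoffs (S − K): max(44.42, 0) = 44.42, max(-7.141, 0) = 0, max(-33.95, 0) = 0, max(-47.9, 0) = 0
Node uu (S = 85.94): V_uu = 1/1.05·[0.6667·44.4219 + 0.3333·0.0000] = 28.2044
Node ud (S = 44.69): V_ud = 1/1.05·[0.6667·0.0000 + 0.3333·0.0000] = 0.0000
Node dd (S = 23.24): V_dd = 1/1.05·[0.6667·0.0000 + 0.3333·0.0000] = 0.0000
Node u (S = 68.75): V_u = 1/1.05·[0.6667·28.2044 + 0.3333·0.0000] = 17.9075
Node d (S = 35.75): V_d = 1/1.05·[0.6667·0.0000 + 0.3333·0.0000] = 0.0000
Node 0 (S = 55): V_0 = 1/1.05·[0.6667·17.9075 + 0.3333·0.0000] = 11.3699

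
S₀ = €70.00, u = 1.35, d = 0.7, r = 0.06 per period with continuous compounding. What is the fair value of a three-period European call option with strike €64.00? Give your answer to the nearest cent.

€24.30

Risk-neutral probability p = (e^0.06 − 0.7)/(1.35 − 0.7) = 0.3618/0.6500 = 0.5567
Terminal stock prices: S_uuu = 172.2, S_uud = 89.3, S_udd = 46.3, S_ddd = 24.01
Terminal payoffs (S − K): max(108.2, 0) = 108.2, max(25.3, 0) = 25.3, max(-17.7, 0) = 0, max(-39.99, 0) = 0
Node uu (S = 127.6): V_uu = e^(−0.06)·[0.5567·108.2263 + 0.4433·25.3025] = 67.3021
Node ud (S = 66.15): V_ud = e^(−0.06)·[0.5567·25.3025 + 0.4433·0.0000] = 13.2649
Node dd (S = 34.3): V_dd = e^(−0.06)·[0.5567·0.0000 + 0.4433·0.0000] = 0.0000
Node u (S = 94.5): V_u = e^(−0.06)·[0.5567·67.3021 + 0.4433·13.2649] = 40.8216
Node d (S = 49): V_d = e^(−0.06)·[0.5567·13.2649 + 0.4433·0.0000] = 6.9542
Node 0 (S = 70): V_0 = e^(−0.06)·[0.5567·40.8216 + 0.4433·6.9542] = 24.3043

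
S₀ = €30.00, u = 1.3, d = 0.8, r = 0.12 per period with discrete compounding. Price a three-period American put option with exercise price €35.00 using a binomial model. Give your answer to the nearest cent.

€5.00

Risk-neutral probability p = (1 + 0.12 − 0.8)/(1.3 − 0.8) = 0.3200/0.5000 = 0.6400
Terminal stock prices: S_uuu = 65.91, S_uud = 40.56, S_udd = 24.96, S_ddd = 15.36
Terminal payoffs (K − S): max(-30.91, 0) = 0, max(-5.56, 0) = 0, max(10.04, 0) = 10.04, max(19.64, 0) = 19.64
Node uu (S = 50.7): continuation = 1/1.12·[0.6400·0.0000 + 0.3600·0.0000] = 0.0000; exercise value = 0.0000 ≤ continuation, so V_uu = 0.0000
Node ud (S = 31.2): continuation = 1/1.12·[0.6400·0.0000 + 0.3600·10.0400] = 3.2271; exercise value = 3.8000 > continuation, so V_ud = 3.8000 (exercise)
Node dd (S = 19.2): continuation = 1/1.12·[0.6400·10.0400 + 0.3600·19.6400] = 12.0500; exercise value = 15.8000 > continuation, so V_dd = 15.8000 (exercise)
Node u (S = 39): continuation = 1/1.12·[0.6400·0.0000 + 0.3600·3.8000] = 1.2214; exercise value = 0.0000 ≤ continuation, so V_u = 1.2214
Node d (S = 24): continuation = 1/1.12·[0.6400·3.8000 + 0.3600·15.8000] = 7.2500; exercise value = 11.0000 > continuation, so V_d = 11.0000 (exercise)
Node 0 (S = 30): continuation = 1/1.12·[0.6400·1.2214 + 0.3600·11.0000] = 4.2337; exercise value = 5.0000 > continuation, so V_0 = 5.0000 (exercise)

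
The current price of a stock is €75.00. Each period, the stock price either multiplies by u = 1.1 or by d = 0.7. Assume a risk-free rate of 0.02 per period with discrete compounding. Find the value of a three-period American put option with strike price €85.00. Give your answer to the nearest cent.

Risk-neutral probability p = (1 + 0.02 − 0.7)/(1.1 − 0.7) = 0.3200/0.4000 = 0.8000
Terminal stock prices: S_uuu = 99.83, S_uud = 63.53, S_udd = 40.42, S_ddd = 25.72
Terminal payoffs (K − S): max(-14.83, 0) = 0, max(21.47, 0) = 21.47, max(44.58, 0) = 44.58, max(59.28, 0) = 59.28
Node uu (S = 90.75): continuation = 1/1.02·[0.8000·0.0000 + 0.2000·21.4750] = 4.2108; exercise value = 0.0000 ≤ continuation, so V_uu = 4.2108
Node ud (S = 57.75): continuation = 1/1.02·[0.8000·21.4750 + 0.2000·44.5750] = 25.5833; exercise value = 27.2500 > continuation, so V_ud = 27.2500 (exercise)
Node dd (S = 36.75): continuation = 1/1.02·[0.8000·44.5750 + 0.2000·59.2750] = 46.5833; exercise value = 48.2500 > continuation, so V_dd = 48.2500 (exercise)
Node u (S = 82.5): continuation = 1/1.02·[0.8000·4.2108 + 0.2000·27.2500] = 8.6457; exercise value = 2.5000 ≤ continuation, so V_u = 8.6457
Node d (S = 52.5): continuation = 1/1.02·[0.8000·27.2500 + 0.2000·48.2500] = 30.8333; exercise value = 32.5000 > continuation, so V_d = 32.5000 (exercise)
Node 0 (S = 75): continuation = 1/1.02·[0.8000·8.6457 + 0.2000·32.5000] = 13.1535; exercise value = 10.0000 ≤ continuation, so V_0 = 13.1535

€13.15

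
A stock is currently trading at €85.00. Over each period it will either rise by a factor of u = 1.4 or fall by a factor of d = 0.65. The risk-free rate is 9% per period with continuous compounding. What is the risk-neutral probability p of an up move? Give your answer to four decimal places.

p = 0.5922

Risk-neutral probability p = (e^0.09 − 0.65)/(1.4 − 0.65) = 0.4442/0.7500 = 0.5922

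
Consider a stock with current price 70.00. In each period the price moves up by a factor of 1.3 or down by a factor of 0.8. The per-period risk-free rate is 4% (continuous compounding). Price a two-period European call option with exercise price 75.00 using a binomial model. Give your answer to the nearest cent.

9.27

Risk-neutral probability p = (e^0.04 − 0.8)/(1.3 − 0.8) = 0.2408/0.5000 = 0.4816
Terminal stock prices: S_uu = 118.3, S_ud = 72.8, S_dd = 44.8
Terminal payoffs (S − K): max(43.3, 0) = 43.3, max(-2.2, 0) = 0, max(-30.2, 0) = 0
Node u (S = 91): V_u = e^(−0.04)·[0.4816·43.3000 + 0.5184·0.0000] = 20.0365
Node d (S = 56): V_d = e^(−0.04)·[0.4816·0.0000 + 0.5184·0.0000] = 0.0000
Node 0 (S = 70): V_0 = e^(−0.04)·[0.4816·20.0365 + 0.5184·0.0000] = 9.2716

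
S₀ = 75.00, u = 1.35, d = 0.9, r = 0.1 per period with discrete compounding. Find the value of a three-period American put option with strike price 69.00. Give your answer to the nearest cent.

2.10

Risk-neutral probability p = (1 + 0.1 − 0.9)/(1.35 − 0.9) = 0.2000/0.4500 = 0.4444
Terminal stock prices: S_uuu = 184.5, S_uud = 123, S_udd = 82.01, S_ddd = 54.68
Terminal payoffs (K − S): max(-115.5, 0) = 0, max(-54.02, 0) = 0, max(-13.01, 0) = 0, max(14.32, 0) = 14.32
Node uu (S = 136.7): continuation = 1/1.1·[0.4444·0.0000 + 0.5556·0.0000] = 0.0000; exercise value = 0.0000 ≤ continuation, so V_uu = 0.0000
Node ud (S = 91.12): continuation = 1/1.1·[0.4444·0.0000 + 0.5556·0.0000] = 0.0000; exercise value = 0.0000 ≤ continuation, so V_ud = 0.0000
Node dd (S = 60.75): continuation = 1/1.1·[0.4444·0.0000 + 0.5556·14.3250] = 7.2348; exercise value = 8.2500 > continuation, so V_dd = 8.2500 (exercise)
Node u (S = 101.2): continuation = 1/1.1·[0.4444·0.0000 + 0.5556·0.0000] = 0.0000; exercise value = 0.0000 ≤ continuation, so V_u = 0.0000
Node d (S = 67.5): continuation = 1/1.1·[0.4444·0.0000 + 0.5556·8.2500] = 4.1667; exercise value = 1.5000 ≤ continuation, so V_d = 4.1667
Node 0 (S = 75): continuation = 1/1.1·[0.4444·0.0000 + 0.5556·4.1667] = 2.1044; exercise value = 0.0000 ≤ continuation, so V_0 = 2.1044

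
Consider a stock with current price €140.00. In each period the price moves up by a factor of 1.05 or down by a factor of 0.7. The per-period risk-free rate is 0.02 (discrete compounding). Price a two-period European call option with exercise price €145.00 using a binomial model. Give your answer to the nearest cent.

Risk-neutral probability p = (1 + 0.02 − 0.7)/(1.05 − 0.7) = 0.3200/0.3500 = 0.9143
Terminal stock prices: S_uu = 154.3, S_ud = 102.9, S_dd = 68.6
Terminal payoffs (S − K): max(9.35, 0) = 9.35, max(-42.1, 0) = 0, max(-76.4, 0) = 0
Node u (S = 147): V_u = 1/1.02·[0.9143·9.3500 + 0.0857·0.0000] = 8.3810
Node d (S = 98): V_d = 1/1.02·[0.9143·0.0000 + 0.0857·0.0000] = 0.0000
Node 0 (S = 140): V_0 = 1/1.02·[0.9143·8.3810 + 0.0857·0.0000] = 7.5123

€7.51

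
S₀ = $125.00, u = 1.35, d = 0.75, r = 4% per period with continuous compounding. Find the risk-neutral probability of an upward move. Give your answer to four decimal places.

p = 0.4847

Risk-neutral probability p = (e^0.04 − 0.75)/(1.35 − 0.75) = 0.2908/0.6000 = 0.4847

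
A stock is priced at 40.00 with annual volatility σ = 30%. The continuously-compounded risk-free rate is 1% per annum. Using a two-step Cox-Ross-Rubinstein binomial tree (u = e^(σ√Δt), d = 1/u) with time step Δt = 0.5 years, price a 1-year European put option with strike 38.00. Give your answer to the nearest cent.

CRR parameters: u = e^(σ√Δt) = e^(0.3·√0.5) = 1.2363, d = 1/u = 0.8089
Per-period rate: rΔt = 0.01·0.5 = 0.005, so R = e^0.005 = 1.0050
Risk-neutral probability p = (e^0.005 − 0.8089)/(1.2363 − 0.8089) = 0.1962/0.4275 = 0.4589
Terminal stock prices: S_uu = 61.14, S_ud = 40, S_dd = 26.17
Terminal payoffs (K − S): max(-23.14, 0) = 0, max(-2, 0) = 0, max(11.83, 0) = 11.83
Node u (S = 49.45): V_u = e^(−0.005)·[0.4589·0.0000 + 0.5411·0.0000] = 0.0000
Node d (S = 32.35): V_d = e^(−0.005)·[0.4589·0.0000 + 0.5411·11.8300] = 6.3694
Node 0 (S = 40): V_0 = e^(−0.005)·[0.4589·0.0000 + 0.5411·6.3694] = 3.4293

3.43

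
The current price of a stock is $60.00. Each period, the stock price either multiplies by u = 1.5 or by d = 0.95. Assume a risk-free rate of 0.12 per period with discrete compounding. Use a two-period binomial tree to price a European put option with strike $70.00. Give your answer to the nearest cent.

Risk-neutral probability p = (1 + 0.12 − 0.95)/(1.5 − 0.95) = 0.1700/0.5500 = 0.3091
Terminal stock prices: S_uu = 135, S_ud = 85.5, S_dd = 54.15
Terminal payoffs (K − S): max(-65, 0) = 0, max(-15.5, 0) = 0, max(15.85, 0) = 15.85
Node u (S = 90): V_u = 1/1.12·[0.3091·0.0000 + 0.6909·0.0000] = 0.0000
Node d (S = 57): V_d = 1/1.12·[0.3091·0.0000 + 0.6909·15.8500] = 9.7776
Node 0 (S = 60): V_0 = 1/1.12·[0.3091·0.0000 + 0.6909·9.7776] = 6.0316

$6.03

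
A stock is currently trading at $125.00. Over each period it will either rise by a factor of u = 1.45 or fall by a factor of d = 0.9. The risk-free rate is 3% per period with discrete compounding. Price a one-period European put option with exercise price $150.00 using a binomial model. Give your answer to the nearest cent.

Risk-neutral probability p = (1 + 0.03 − 0.9)/(1.45 − 0.9) = 0.1300/0.5500 = 0.2364
Terminal stock prices: S_u = 181.2, S_d = 112.5
Terminal payoffs (K − S): max(-31.25, 0) = 0, max(37.5, 0) = 37.5
Node 0 (S = 125): V_0 = 1/1.03·[0.2364·0.0000 + 0.7636·37.5000] = 27.8023

$27.80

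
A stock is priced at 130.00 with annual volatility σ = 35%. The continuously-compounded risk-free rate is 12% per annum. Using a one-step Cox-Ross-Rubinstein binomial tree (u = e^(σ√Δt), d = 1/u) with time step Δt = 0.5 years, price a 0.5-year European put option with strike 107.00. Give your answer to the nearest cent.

2.27

CRR parameters: u = e^(σ√Δt) = e^(0.35·√0.5) = 1.2808, d = 1/u = 0.7808
Per-period rate: rΔt = 0.12·0.5 = 0.06, so R = e^0.06 = 1.0618
Risk-neutral probability p = (e^0.06 − 0.7808)/(1.2808 − 0.7808) = 0.2811/0.5000 = 0.5621
Terminal stock prices: S_u = 166.5, S_d = 101.5
Terminal payoffs (K − S): max(-59.5, 0) = 0, max(5.501, 0) = 5.501
Node 0 (S = 130): V_0 = e^(−0.06)·[0.5621·0.0000 + 0.4379·5.5012] = 2.2687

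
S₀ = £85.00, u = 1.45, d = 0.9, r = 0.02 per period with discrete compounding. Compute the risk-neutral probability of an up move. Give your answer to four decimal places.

Risk-neutral probability p = (1 + 0.02 − 0.9)/(1.45 − 0.9) = 0.1200/0.5500 = 0.2182

p = 0.2182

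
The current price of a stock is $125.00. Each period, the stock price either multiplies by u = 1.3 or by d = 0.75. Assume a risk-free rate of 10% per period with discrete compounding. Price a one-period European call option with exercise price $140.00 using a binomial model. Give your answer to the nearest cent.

Risk-neutral probability p = (1 + 0.1 − 0.75)/(1.3 − 0.75) = 0.3500/0.5500 = 0.6364
Terminal stock prices: S_u = 162.5, S_d = 93.75
Terminal payoffs (S − K): max(22.5, 0) = 22.5, max(-46.25, 0) = 0
Node 0 (S = 125): V_0 = 1/1.1·[0.6364·22.5000 + 0.3636·0.0000] = 13.0165

$13.02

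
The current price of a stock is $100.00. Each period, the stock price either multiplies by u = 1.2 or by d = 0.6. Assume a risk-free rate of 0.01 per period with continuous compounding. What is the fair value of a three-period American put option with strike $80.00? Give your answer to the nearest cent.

$9.21

Risk-neutral probability p = (e^0.01 − 0.6)/(1.2 − 0.6) = 0.4101/0.6000 = 0.6834
Terminal stock prices: S_uuu = 172.8, S_uud = 86.4, S_udd = 43.2, S_ddd = 21.6
Terminal payoffs (K − S): max(-92.8, 0) = 0, max(-6.4, 0) = 0, max(36.8, 0) = 36.8, max(58.4, 0) = 58.4
Node uu (S = 144): continuation = e^(−0.01)·[0.6834·0.0000 + 0.3166·0.0000] = 0.0000; exercise value = 0.0000 ≤ continuation, so V_uu = 0.0000
Node ud (S = 72): continuation = e^(−0.01)·[0.6834·0.0000 + 0.3166·36.8000] = 11.5343; exercise value = 8.0000 ≤ continuation, so V_ud = 11.5343
Node dd (S = 36): continuation = e^(−0.01)·[0.6834·36.8000 + 0.3166·58.4000] = 43.2040; exercise value = 44.0000 > continuation, so V_dd = 44.0000 (exercise)
Node u (S = 120): continuation = e^(−0.01)·[0.6834·0.0000 + 0.3166·11.5343] = 3.6152; exercise value = 0.0000 ≤ continuation, so V_u = 3.6152
Node d (S = 60): continuation = e^(−0.01)·[0.6834·11.5343 + 0.3166·44.0000] = 21.5954; exercise value = 20.0000 ≤ continuation, so V_d = 21.5954
Node 0 (S = 100): continuation = e^(−0.01)·[0.6834·3.6152 + 0.3166·21.5954] = 9.2148; exercise value = 0.0000 ≤ continuation, so V_0 = 9.2148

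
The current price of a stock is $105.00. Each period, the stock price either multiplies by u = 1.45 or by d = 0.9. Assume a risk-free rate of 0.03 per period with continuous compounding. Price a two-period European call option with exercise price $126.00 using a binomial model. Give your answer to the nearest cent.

$8.78

Risk-neutral probability p = (e^0.03 − 0.9)/(1.45 − 0.9) = 0.1305/0.5500 = 0.2372
Terminal stock prices: S_uu = 220.8, S_ud = 137, S_dd = 85.05
Terminal payoffs (S − K): max(94.76, 0) = 94.76, max(11.03, 0) = 11.03, max(-40.95, 0) = 0
Node u (S = 152.2): V_u = e^(−0.03)·[0.2372·94.7625 + 0.7628·11.0250] = 29.9739
Node d (S = 94.5): V_d = e^(−0.03)·[0.2372·11.0250 + 0.7628·0.0000] = 2.5377
Node 0 (S = 105): V_0 = e^(−0.03)·[0.2372·29.9739 + 0.7628·2.5377] = 8.7780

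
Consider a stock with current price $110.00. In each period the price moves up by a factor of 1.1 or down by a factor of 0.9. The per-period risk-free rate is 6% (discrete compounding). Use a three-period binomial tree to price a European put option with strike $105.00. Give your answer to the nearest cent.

$0.73

Risk-neutral probability p = (1 + 0.06 − 0.9)/(1.1 − 0.9) = 0.1600/0.2000 = 0.8000
Terminal stock prices: S_uuu = 146.4, S_uud = 119.8, S_udd = 98.01, S_ddd = 80.19
Terminal payoffs (K − S): max(-41.41, 0) = 0, max(-14.79, 0) = 0, max(6.99, 0) = 6.99, max(24.81, 0) = 24.81
Node uu (S = 133.1): V_uu = 1/1.06·[0.8000·0.0000 + 0.2000·0.0000] = 0.0000
Node ud (S = 108.9): V_ud = 1/1.06·[0.8000·0.0000 + 0.2000·6.9900] = 1.3189
Node dd (S = 89.1): V_dd = 1/1.06·[0.8000·6.9900 + 0.2000·24.8100] = 9.9566
Node u (S = 121): V_u = 1/1.06·[0.8000·0.0000 + 0.2000·1.3189] = 0.2488
Node d (S = 99): V_d = 1/1.06·[0.8000·1.3189 + 0.2000·9.9566] = 2.8740
Node 0 (S = 110): V_0 = 1/1.06·[0.8000·0.2488 + 0.2000·2.8740] = 0.7301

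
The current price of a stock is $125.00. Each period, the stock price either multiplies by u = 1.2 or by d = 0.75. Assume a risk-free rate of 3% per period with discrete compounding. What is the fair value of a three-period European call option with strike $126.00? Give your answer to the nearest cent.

Risk-neutral probability p = (1 + 0.03 − 0.75)/(1.2 − 0.75) = 0.2800/0.4500 = 0.6222
Terminal stock prices: S_uuu = 216, S_uud = 135, S_udd = 84.38, S_ddd = 52.73
Terminal payoffs (S − K): max(90, 0) = 90, max(9, 0) = 9, max(-41.62, 0) = 0, max(-73.27, 0) = 0
Node uu (S = 180): V_uu = 1/1.03·[0.6222·90.0000 + 0.3778·9.0000] = 57.6699
Node ud (S = 112.5): V_ud = 1/1.03·[0.6222·9.0000 + 0.3778·0.0000] = 5.4369
Node dd (S = 70.31): V_dd = 1/1.03·[0.6222·0.0000 + 0.3778·0.0000] = 0.0000
Node u (S = 150): V_u = 1/1.03·[0.6222·57.6699 + 0.3778·5.4369] = 36.8325
Node d (S = 93.75): V_d = 1/1.03·[0.6222·5.4369 + 0.3778·0.0000] = 3.2844
Node 0 (S = 125): V_0 = 1/1.03·[0.6222·36.8325 + 0.3778·3.2844] = 23.4551

$23.46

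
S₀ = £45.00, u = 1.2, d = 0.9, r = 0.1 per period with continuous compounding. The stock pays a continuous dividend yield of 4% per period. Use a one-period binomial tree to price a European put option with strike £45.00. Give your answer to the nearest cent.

£1.88

Per-period risk-free factor R = e^0.1 = 1.1052; dividend-adjusted growth = e^(0.1−0.04) = 1.0618.
Risk-neutral probability p = (1.0618 − 0.9)/(1.2 − 0.9) = 0.1618/0.3000 = 0.5395
Terminal stock prices: S_u = 54, S_d = 40.5
Terminal payoffs (K − S): max(-9, 0) = 0, max(4.5, 0) = 4.5
Node 0 (S = 45): V_0 = e^(−0.1)·[0.5395·0.0000 + 0.4605·4.5000] = 1.8752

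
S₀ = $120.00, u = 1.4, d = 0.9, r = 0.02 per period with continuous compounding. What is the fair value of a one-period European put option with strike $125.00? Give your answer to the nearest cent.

$12.66

Risk-neutral probability p = (e^0.02 − 0.9)/(1.4 − 0.9) = 0.1202/0.5000 = 0.2404
Terminal stock prices: S_u = 168, S_d = 108
Terminal payoffs (K − S): max(-43, 0) = 0, max(17, 0) = 17
Node 0 (S = 120): V_0 = e^(−0.02)·[0.2404·0.0000 + 0.7596·17.0000] = 12.6575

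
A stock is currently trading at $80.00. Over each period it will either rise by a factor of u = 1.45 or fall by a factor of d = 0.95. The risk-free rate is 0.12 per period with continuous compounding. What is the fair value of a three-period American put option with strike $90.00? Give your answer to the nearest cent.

Risk-neutral probability p = (e^0.12 − 0.95)/(1.45 − 0.95) = 0.1775/0.5000 = 0.3550
Terminal stock prices: S_uuu = 243.9, S_uud = 159.8, S_udd = 104.7, S_ddd = 68.59
Terminal payoffs (K − S): max(-153.9, 0) = 0, max(-69.79, 0) = 0, max(-14.69, 0) = 0, max(21.41, 0) = 21.41
Node uu (S = 168.2): continuation = e^(−0.12)·[0.3550·0.0000 + 0.6450·0.0000] = 0.0000; exercise value = 0.0000 ≤ continuation, so V_uu = 0.0000
Node ud (S = 110.2): continuation = e^(−0.12)·[0.3550·0.0000 + 0.6450·0.0000] = 0.0000; exercise value = 0.0000 ≤ continuation, so V_ud = 0.0000
Node dd (S = 72.2): continuation = e^(−0.12)·[0.3550·0.0000 + 0.6450·21.4100] = 12.2480; exercise value = 17.8000 > continuation, so V_dd = 17.8000 (exercise)
Node u (S = 116): continuation = e^(−0.12)·[0.3550·0.0000 + 0.6450·0.0000] = 0.0000; exercise value = 0.0000 ≤ continuation, so V_u = 0.0000
Node d (S = 76): continuation = e^(−0.12)·[0.3550·0.0000 + 0.6450·17.8000] = 10.1828; exercise value = 14.0000 > continuation, so V_d = 14.0000 (exercise)
Node 0 (S = 80): continuation = e^(−0.12)·[0.3550·0.0000 + 0.6450·14.0000] = 8.0090; exercise value = 10.0000 > continuation, so V_0 = 10.0000 (exercise)

$10.00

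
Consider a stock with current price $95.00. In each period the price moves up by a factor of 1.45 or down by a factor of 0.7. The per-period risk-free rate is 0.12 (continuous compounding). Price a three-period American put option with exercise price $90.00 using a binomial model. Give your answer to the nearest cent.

$10.62

Risk-neutral probability p = (e^0.12 − 0.7)/(1.45 − 0.7) = 0.4275/0.7500 = 0.5700
Terminal stock prices: S_uuu = 289.6, S_uud = 139.8, S_udd = 67.5, S_ddd = 32.58
Terminal payoffs (K − S): max(-199.6, 0) = 0, max(-49.82, 0) = 0, max(22.5, 0) = 22.5, max(57.42, 0) = 57.42
Node uu (S = 199.7): continuation = e^(−0.12)·[0.5700·0.0000 + 0.4300·0.0000] = 0.0000; exercise value = 0.0000 ≤ continuation, so V_uu = 0.0000
Node ud (S = 96.42): continuation = e^(−0.12)·[0.5700·0.0000 + 0.4300·22.5025] = 8.5820; exercise value = 0.0000 ≤ continuation, so V_ud = 8.5820
Node dd (S = 46.55): continuation = e^(−0.12)·[0.5700·22.5025 + 0.4300·57.4150] = 33.2728; exercise value = 43.4500 > continuation, so V_dd = 43.4500 (exercise)
Node u (S = 137.8): continuation = e^(−0.12)·[0.5700·0.0000 + 0.4300·8.5820] = 3.2730; exercise value = 0.0000 ≤ continuation, so V_u = 3.2730
Node d (S = 66.5): continuation = e^(−0.12)·[0.5700·8.5820 + 0.4300·43.4500] = 20.9095; exercise value = 23.5000 > continuation, so V_d = 23.5000 (exercise)
Node 0 (S = 95): continuation = e^(−0.12)·[0.5700·3.2730 + 0.4300·23.5000] = 10.6171; exercise value = 0.0000 ≤ continuation, so V_0 = 10.6171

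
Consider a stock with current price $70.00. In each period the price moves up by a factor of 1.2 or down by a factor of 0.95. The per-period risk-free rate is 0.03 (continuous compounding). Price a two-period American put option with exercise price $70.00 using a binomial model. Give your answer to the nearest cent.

$2.96

Risk-neutral probability p = (e^0.03 − 0.95)/(1.2 − 0.95) = 0.0805/0.2500 = 0.3218
Terminal stock prices: S_uu = 100.8, S_ud = 79.8, S_dd = 63.17
Terminal payoffs (K − S): max(-30.8, 0) = 0, max(-9.8, 0) = 0, max(6.825, 0) = 6.825
Node u (S = 84): continuation = e^(−0.03)·[0.3218·0.0000 + 0.6782·0.0000] = 0.0000; exercise value = 0.0000 ≤ continuation, so V_u = 0.0000
Node d (S = 66.5): continuation = e^(−0.03)·[0.3218·0.0000 + 0.6782·6.8250] = 4.4918; exercise value = 3.5000 ≤ continuation, so V_d = 4.4918
Node 0 (S = 70): continuation = e^(−0.03)·[0.3218·0.0000 + 0.6782·4.4918] = 2.9562; exercise value = 0.0000 ≤ continuation, so V_0 = 2.9562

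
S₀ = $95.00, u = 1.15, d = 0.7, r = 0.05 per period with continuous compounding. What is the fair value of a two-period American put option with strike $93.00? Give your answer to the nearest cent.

Risk-neutral probability p = (e^0.05 − 0.7)/(1.15 − 0.7) = 0.3513/0.4500 = 0.7806
Terminal stock prices: S_uu = 125.6, S_ud = 76.47, S_dd = 46.55
Terminal payoffs (K − S): max(-32.64, 0) = 0, max(16.53, 0) = 16.53, max(46.45, 0) = 46.45
Node u (S = 109.2): continuation = e^(−0.05)·[0.7806·0.0000 + 0.2194·16.5250] = 3.4487; exercise value = 0.0000 ≤ continuation, so V_u = 3.4487
Node d (S = 66.5): continuation = e^(−0.05)·[0.7806·16.5250 + 0.2194·46.4500] = 21.9643; exercise value = 26.5000 > continuation, so V_d = 26.5000 (exercise)
Node 0 (S = 95): continuation = e^(−0.05)·[0.7806·3.4487 + 0.2194·26.5000] = 8.0913; exercise value = 0.0000 ≤ continuation, so V_0 = 8.0913

$8.09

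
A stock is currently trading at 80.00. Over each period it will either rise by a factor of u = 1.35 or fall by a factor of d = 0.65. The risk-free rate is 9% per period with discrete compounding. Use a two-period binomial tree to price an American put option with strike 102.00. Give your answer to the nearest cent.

23.29

Risk-neutral probability p = (1 + 0.09 − 0.65)/(1.35 − 0.65) = 0.4400/0.7000 = 0.6286
Terminal stock prices: S_uu = 145.8, S_ud = 70.2, S_dd = 33.8
Terminal payoffs (K − S): max(-43.8, 0) = 0, max(31.8, 0) = 31.8, max(68.2, 0) = 68.2
Node u (S = 108): continuation = 1/1.09·[0.6286·0.0000 + 0.3714·31.8000] = 10.8362; exercise value = 0.0000 ≤ continuation, so V_u = 10.8362
Node d (S = 52): continuation = 1/1.09·[0.6286·31.8000 + 0.3714·68.2000] = 41.5780; exercise value = 50.0000 > continuation, so V_d = 50.0000 (exercise)
Node 0 (S = 80): continuation = 1/1.09·[0.6286·10.8362 + 0.3714·50.0000] = 23.2869; exercise value = 22.0000 ≤ continuation, so V_0 = 23.2869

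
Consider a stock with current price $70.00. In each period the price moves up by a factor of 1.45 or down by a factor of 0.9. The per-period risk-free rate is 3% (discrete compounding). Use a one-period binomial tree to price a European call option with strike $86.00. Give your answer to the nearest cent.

$3.56

Risk-neutral probability p = (1 + 0.03 − 0.9)/(1.45 − 0.9) = 0.1300/0.5500 = 0.2364
Terminal stock prices: S_u = 101.5, S_d = 63
Terminal payoffs (S − K): max(15.5, 0) = 15.5, max(-23, 0) = 0
Node 0 (S = 70): V_0 = 1/1.03·[0.2364·15.5000 + 0.7636·0.0000] = 3.5569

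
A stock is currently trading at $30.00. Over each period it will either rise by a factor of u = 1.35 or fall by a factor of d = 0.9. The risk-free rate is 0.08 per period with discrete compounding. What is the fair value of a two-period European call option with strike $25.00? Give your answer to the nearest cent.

$8.78

Risk-neutral probability p = (1 + 0.08 − 0.9)/(1.35 − 0.9) = 0.1800/0.4500 = 0.4000
Terminal stock prices: S_uu = 54.68, S_ud = 36.45, S_dd = 24.3
Terminal payoffs (S − K): max(29.68, 0) = 29.68, max(11.45, 0) = 11.45, max(-0.7, 0) = 0
Node u (S = 40.5): V_u = 1/1.08·[0.4000·29.6750 + 0.6000·11.4500] = 17.3519
Node d (S = 27): V_d = 1/1.08·[0.4000·11.4500 + 0.6000·0.0000] = 4.2407
Node 0 (S = 30): V_0 = 1/1.08·[0.4000·17.3519 + 0.6000·4.2407] = 8.7826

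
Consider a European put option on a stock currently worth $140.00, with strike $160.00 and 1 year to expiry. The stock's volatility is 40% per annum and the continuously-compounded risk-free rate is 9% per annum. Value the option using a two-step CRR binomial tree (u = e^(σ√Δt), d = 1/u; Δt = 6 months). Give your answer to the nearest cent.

CRR parameters: u = e^(σ√Δt) = e^(0.4·√0.5) = 1.3269, d = 1/u = 0.7536
Per-period rate: rΔt = 0.09·0.5 = 0.045, so R = e^0.045 = 1.0460
Risk-neutral probability p = (e^0.045 − 0.7536)/(1.3269 − 0.7536) = 0.2924/0.5733 = 0.5100
Terminal stock prices: S_uu = 246.5, S_ud = 140, S_dd = 79.52
Terminal payoffs (K − S): max(-86.49, 0) = 0, max(20, 0) = 20, max(80.48, 0) = 80.48
Node u (S = 185.8): V_u = e^(−0.045)·[0.5100·0.0000 + 0.4900·20.0000] = 9.3678
Node d (S = 105.5): V_d = e^(−0.045)·[0.5100·20.0000 + 0.4900·80.4841] = 47.4502
Node 0 (S = 140): V_0 = e^(−0.045)·[0.5100·9.3678 + 0.4900·47.4502] = 26.7931

$26.79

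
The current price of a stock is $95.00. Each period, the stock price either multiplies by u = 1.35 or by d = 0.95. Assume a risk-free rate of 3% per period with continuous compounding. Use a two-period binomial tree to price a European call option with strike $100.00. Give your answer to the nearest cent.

$9.40

Risk-neutral probability p = (e^0.03 − 0.95)/(1.35 − 0.95) = 0.0805/0.4000 = 0.2011
Terminal stock prices: S_uu = 173.1, S_ud = 121.8, S_dd = 85.74
Terminal payoffs (S − K): max(73.14, 0) = 73.14, max(21.84, 0) = 21.84, max(-14.26, 0) = 0
Node u (S = 128.2): V_u = e^(−0.03)·[0.2011·73.1375 + 0.7989·21.8375] = 31.2054
Node d (S = 90.25): V_d = e^(−0.03)·[0.2011·21.8375 + 0.7989·0.0000] = 4.2625
Node 0 (S = 95): V_0 = e^(−0.03)·[0.2011·31.2054 + 0.7989·4.2625] = 9.3956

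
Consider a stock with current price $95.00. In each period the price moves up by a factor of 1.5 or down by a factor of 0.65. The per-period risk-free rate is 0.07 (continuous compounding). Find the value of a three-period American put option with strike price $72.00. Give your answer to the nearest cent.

Risk-neutral probability p = (e^0.07 − 0.65)/(1.5 − 0.65) = 0.4225/0.8500 = 0.4971
Terminal stock prices: S_uuu = 320.6, S_uud = 138.9, S_udd = 60.21, S_ddd = 26.09
Terminal payoffs (K − S): max(-248.6, 0) = 0, max(-66.94, 0) = 0, max(11.79, 0) = 11.79, max(45.91, 0) = 45.91
Node uu (S = 213.8): continuation = e^(−0.07)·[0.4971·0.0000 + 0.5029·0.0000] = 0.0000; exercise value = 0.0000 ≤ continuation, so V_uu = 0.0000
Node ud (S = 92.62): continuation = e^(−0.07)·[0.4971·0.0000 + 0.5029·11.7937] = 5.5304; exercise value = 0.0000 ≤ continuation, so V_ud = 5.5304
Node dd (S = 40.14): continuation = e^(−0.07)·[0.4971·11.7937 + 0.5029·45.9106] = 26.9949; exercise value = 31.8625 > continuation, so V_dd = 31.8625 (exercise)
Node u (S = 142.5): continuation = e^(−0.07)·[0.4971·0.0000 + 0.5029·5.5304] = 2.5934; exercise value = 0.0000 ≤ continuation, so V_u = 2.5934
Node d (S = 61.75): continuation = e^(−0.07)·[0.4971·5.5304 + 0.5029·31.8625] = 17.5045; exercise value = 10.2500 ≤ continuation, so V_d = 17.5045
Node 0 (S = 95): continuation = e^(−0.07)·[0.4971·2.5934 + 0.5029·17.5045] = 9.4103; exercise value = 0.0000 ≤ continuation, so V_0 = 9.4103

$9.41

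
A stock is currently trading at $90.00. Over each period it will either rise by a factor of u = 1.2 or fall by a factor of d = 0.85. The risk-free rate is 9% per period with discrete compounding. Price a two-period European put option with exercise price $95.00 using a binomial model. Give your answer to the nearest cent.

Risk-neutral probability p = (1 + 0.09 − 0.85)/(1.2 − 0.85) = 0.2400/0.3500 = 0.6857
Terminal stock prices: S_uu = 129.6, S_ud = 91.8, S_dd = 65.02
Terminal payoffs (K − S): max(-34.6, 0) = 0, max(3.2, 0) = 3.2, max(29.98, 0) = 29.98
Node u (S = 108): V_u = 1/1.09·[0.6857·0.0000 + 0.3143·3.2000] = 0.9227
Node d (S = 76.5): V_d = 1/1.09·[0.6857·3.2000 + 0.3143·29.9750] = 10.6560
Node 0 (S = 90): V_0 = 1/1.09·[0.6857·0.9227 + 0.3143·10.6560] = 3.6529

$3.65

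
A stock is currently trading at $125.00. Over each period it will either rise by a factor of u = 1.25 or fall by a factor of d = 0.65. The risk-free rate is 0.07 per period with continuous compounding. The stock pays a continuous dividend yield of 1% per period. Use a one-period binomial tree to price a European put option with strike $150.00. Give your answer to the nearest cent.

$20.10

Per-period risk-free factor R = e^0.07 = 1.0725; dividend-adjusted growth = e^(0.07−0.01) = 1.0618.
Risk-neutral probability p = (1.0618 − 0.65)/(1.25 − 0.65) = 0.4118/0.6000 = 0.6864
Terminal stock prices: S_u = 156.2, S_d = 81.25
Terminal payoffs (K − S): max(-6.25, 0) = 0, max(68.75, 0) = 68.75
Node 0 (S = 125): V_0 = e^(−0.07)·[0.6864·0.0000 + 0.3136·68.7500] = 20.1028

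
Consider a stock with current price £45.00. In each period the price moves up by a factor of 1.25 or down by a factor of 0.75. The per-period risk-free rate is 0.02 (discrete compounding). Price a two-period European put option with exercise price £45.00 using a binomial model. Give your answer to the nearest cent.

Risk-neutral probability p = (1 + 0.02 − 0.75)/(1.25 − 0.75) = 0.2700/0.5000 = 0.5400
Terminal stock prices: S_uu = 70.31, S_ud = 42.19, S_dd = 25.31
Terminal payoffs (K − S): max(-25.31, 0) = 0, max(2.812, 0) = 2.812, max(19.69, 0) = 19.69
Node u (S = 56.25): V_u = 1/1.02·[0.5400·0.0000 + 0.4600·2.8125] = 1.2684
Node d (S = 33.75): V_d = 1/1.02·[0.5400·2.8125 + 0.4600·19.6875] = 10.3676
Node 0 (S = 45): V_0 = 1/1.02·[0.5400·1.2684 + 0.4600·10.3676] = 5.3471

£5.35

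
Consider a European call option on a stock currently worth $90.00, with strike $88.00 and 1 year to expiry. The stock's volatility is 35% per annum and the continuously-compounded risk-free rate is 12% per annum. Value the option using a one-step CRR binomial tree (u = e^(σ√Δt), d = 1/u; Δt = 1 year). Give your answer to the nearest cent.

$20.85

CRR parameters: u = e^(σ√Δt) = e^(0.35·√1) = 1.4191, d = 1/u = 0.7047
Per-period rate: rΔt = 0.12·1 = 0.12, so R = e^0.12 = 1.1275
Risk-neutral probability p = (e^0.12 − 0.7047)/(1.4191 − 0.7047) = 0.4228/0.7144 = 0.5919
Terminal stock prices: S_u = 127.7, S_d = 63.42
Terminal payoffs (S − K): max(39.72, 0) = 39.72, max(-24.58, 0) = 0
Node 0 (S = 90): V_0 = e^(−0.12)·[0.5919·39.7161 + 0.4081·0.0000] = 20.8481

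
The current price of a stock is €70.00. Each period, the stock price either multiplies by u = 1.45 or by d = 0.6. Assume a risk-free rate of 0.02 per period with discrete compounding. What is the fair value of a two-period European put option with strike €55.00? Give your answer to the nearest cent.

€7.33

Risk-neutral probability p = (1 + 0.02 − 0.6)/(1.45 − 0.6) = 0.4200/0.8500 = 0.4941
Terminal stock prices: S_uu = 147.2, S_ud = 60.9, S_dd = 25.2
Terminal payoffs (K − S): max(-92.18, 0) = 0, max(-5.9, 0) = 0, max(29.8, 0) = 29.8
Node u (S = 101.5): V_u = 1/1.02·[0.4941·0.0000 + 0.5059·0.0000] = 0.0000
Node d (S = 42): V_d = 1/1.02·[0.4941·0.0000 + 0.5059·29.8000] = 14.7797
Node 0 (S = 70): V_0 = 1/1.02·[0.4941·0.0000 + 0.5059·14.7797] = 7.3302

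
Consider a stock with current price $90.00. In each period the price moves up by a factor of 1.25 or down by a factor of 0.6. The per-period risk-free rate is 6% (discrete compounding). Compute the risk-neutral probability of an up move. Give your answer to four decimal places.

Risk-neutral probability p = (1 + 0.06 − 0.6)/(1.25 − 0.6) = 0.4600/0.6500 = 0.7077

p = 0.7077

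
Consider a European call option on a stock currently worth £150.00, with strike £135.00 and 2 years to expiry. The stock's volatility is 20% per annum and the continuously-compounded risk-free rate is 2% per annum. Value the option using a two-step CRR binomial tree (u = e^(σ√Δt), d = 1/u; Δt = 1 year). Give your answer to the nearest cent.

CRR parameters: u = e^(σ√Δt) = e^(0.2·√1) = 1.2214, d = 1/u = 0.8187
Per-period rate: rΔt = 0.02·1 = 0.02, so R = e^0.02 = 1.0202
Risk-neutral probability p = (e^0.02 − 0.8187)/(1.2214 − 0.8187) = 0.2015/0.4027 = 0.5003
Terminal stock prices: S_uu = 223.8, S_ud = 150, S_dd = 100.5
Terminal payoffs (S − K): max(88.77, 0) = 88.77, max(15, 0) = 15, max(-34.45, 0) = 0
Node u (S = 183.2): V_u = e^(−0.02)·[0.5003·88.7737 + 0.4997·15.0000] = 50.8836
Node d (S = 122.8): V_d = e^(−0.02)·[0.5003·15.0000 + 0.4997·0.0000] = 7.3564
Node 0 (S = 150): V_0 = e^(−0.02)·[0.5003·50.8836 + 0.4997·7.3564] = 28.5576

£28.56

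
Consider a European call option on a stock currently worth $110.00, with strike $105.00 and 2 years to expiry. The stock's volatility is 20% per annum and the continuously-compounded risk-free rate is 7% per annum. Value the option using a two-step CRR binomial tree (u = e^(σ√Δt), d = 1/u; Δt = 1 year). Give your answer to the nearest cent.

$22.43

CRR parameters: u = e^(σ√Δt) = e^(0.2·√1) = 1.2214, d = 1/u = 0.8187
Per-period rate: rΔt = 0.07·1 = 0.07, so R = e^0.07 = 1.0725
Risk-neutral probability p = (e^0.07 − 0.8187)/(1.2214 − 0.8187) = 0.2538/0.4027 = 0.6302
Terminal stock prices: S_uu = 164.1, S_ud = 110, S_dd = 73.74
Terminal payoffs (S − K): max(59.1, 0) = 59.1, max(5, 0) = 5, max(-31.26, 0) = 0
Node u (S = 134.4): V_u = e^(−0.07)·[0.6302·59.1007 + 0.3698·5.0000] = 36.4530
Node d (S = 90.06): V_d = e^(−0.07)·[0.6302·5.0000 + 0.3698·0.0000] = 2.9381
Node 0 (S = 110): V_0 = e^(−0.07)·[0.6302·36.4530 + 0.3698·2.9381] = 22.4337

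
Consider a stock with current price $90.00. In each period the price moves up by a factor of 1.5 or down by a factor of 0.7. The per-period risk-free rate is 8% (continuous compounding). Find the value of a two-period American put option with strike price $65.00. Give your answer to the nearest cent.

$4.83

Risk-neutral probability p = (e^0.08 − 0.7)/(1.5 − 0.7) = 0.3833/0.8000 = 0.4791
Terminal stock prices: S_uu = 202.5, S_ud = 94.5, S_dd = 44.1
Terminal payoffs (K − S): max(-137.5, 0) = 0, max(-29.5, 0) = 0, max(20.9, 0) = 20.9
Node u (S = 135): continuation = e^(−0.08)·[0.4791·0.0000 + 0.5209·0.0000] = 0.0000; exercise value = 0.0000 ≤ continuation, so V_u = 0.0000
Node d (S = 63): continuation = e^(−0.08)·[0.4791·0.0000 + 0.5209·20.9000] = 10.0496; exercise value = 2.0000 ≤ continuation, so V_d = 10.0496
Node 0 (S = 90): continuation = e^(−0.08)·[0.4791·0.0000 + 0.5209·10.0496] = 4.8323; exercise value = 0.0000 ≤ continuation, so V_0 = 4.8323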